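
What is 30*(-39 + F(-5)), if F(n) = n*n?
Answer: -420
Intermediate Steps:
F(n) = n²
30*(-39 + F(-5)) = 30*(-39 + (-5)²) = 30*(-39 + 25) = 30*(-14) = -420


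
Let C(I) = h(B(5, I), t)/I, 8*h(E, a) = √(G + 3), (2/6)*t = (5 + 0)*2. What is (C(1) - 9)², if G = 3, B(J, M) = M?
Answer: (72 - √6)²/64 ≈ 75.582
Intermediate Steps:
t = 30 (t = 3*((5 + 0)*2) = 3*(5*2) = 3*10 = 30)
h(E, a) = √6/8 (h(E, a) = √(3 + 3)/8 = √6/8)
C(I) = √6/(8*I) (C(I) = (√6/8)/I = √6/(8*I))
(C(1) - 9)² = ((⅛)*√6/1 - 9)² = ((⅛)*√6*1 - 9)² = (√6/8 - 9)² = (-9 + √6/8)²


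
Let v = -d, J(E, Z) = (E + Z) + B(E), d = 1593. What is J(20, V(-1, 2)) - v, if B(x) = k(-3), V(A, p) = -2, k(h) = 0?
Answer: 1611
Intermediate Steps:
B(x) = 0
J(E, Z) = E + Z (J(E, Z) = (E + Z) + 0 = E + Z)
v = -1593 (v = -1*1593 = -1593)
J(20, V(-1, 2)) - v = (20 - 2) - 1*(-1593) = 18 + 1593 = 1611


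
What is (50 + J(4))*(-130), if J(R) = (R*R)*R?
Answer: -14820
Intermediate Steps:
J(R) = R**3 (J(R) = R**2*R = R**3)
(50 + J(4))*(-130) = (50 + 4**3)*(-130) = (50 + 64)*(-130) = 114*(-130) = -14820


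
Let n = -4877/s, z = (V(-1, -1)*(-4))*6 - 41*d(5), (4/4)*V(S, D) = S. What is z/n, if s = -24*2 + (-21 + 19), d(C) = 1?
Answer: -850/4877 ≈ -0.17429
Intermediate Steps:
V(S, D) = S
s = -50 (s = -48 - 2 = -50)
z = -17 (z = -1*(-4)*6 - 41*1 = 4*6 - 41 = 24 - 41 = -17)
n = 4877/50 (n = -4877/(-50) = -4877*(-1/50) = 4877/50 ≈ 97.540)
z/n = -17/4877/50 = -17*50/4877 = -850/4877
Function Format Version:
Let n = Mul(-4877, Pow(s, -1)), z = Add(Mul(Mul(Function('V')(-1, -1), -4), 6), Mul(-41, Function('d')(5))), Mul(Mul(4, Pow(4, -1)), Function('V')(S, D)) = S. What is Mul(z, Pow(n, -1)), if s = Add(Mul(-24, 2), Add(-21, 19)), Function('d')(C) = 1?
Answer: Rational(-850, 4877) ≈ -0.17429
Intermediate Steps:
Function('V')(S, D) = S
s = -50 (s = Add(-48, -2) = -50)
z = -17 (z = Add(Mul(Mul(-1, -4), 6), Mul(-41, 1)) = Add(Mul(4, 6), -41) = Add(24, -41) = -17)
n = Rational(4877, 50) (n = Mul(-4877, Pow(-50, -1)) = Mul(-4877, Rational(-1, 50)) = Rational(4877, 50) ≈ 97.540)
Mul(z, Pow(n, -1)) = Mul(-17, Pow(Rational(4877, 50), -1)) = Mul(-17, Rational(50, 4877)) = Rational(-850, 4877)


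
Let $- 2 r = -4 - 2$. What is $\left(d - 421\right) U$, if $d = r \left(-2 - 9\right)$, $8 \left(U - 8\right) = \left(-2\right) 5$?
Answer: $- \frac{6129}{2} \approx -3064.5$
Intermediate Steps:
$r = 3$ ($r = - \frac{-4 - 2}{2} = \left(- \frac{1}{2}\right) \left(-6\right) = 3$)
$U = \frac{27}{4}$ ($U = 8 + \frac{\left(-2\right) 5}{8} = 8 + \frac{1}{8} \left(-10\right) = 8 - \frac{5}{4} = \frac{27}{4} \approx 6.75$)
$d = -33$ ($d = 3 \left(-2 - 9\right) = 3 \left(-11\right) = -33$)
$\left(d - 421\right) U = \left(-33 - 421\right) \frac{27}{4} = \left(-454\right) \frac{27}{4} = - \frac{6129}{2}$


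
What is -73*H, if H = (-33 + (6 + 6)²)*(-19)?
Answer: 153957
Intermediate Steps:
H = -2109 (H = (-33 + 12²)*(-19) = (-33 + 144)*(-19) = 111*(-19) = -2109)
-73*H = -73*(-2109) = 153957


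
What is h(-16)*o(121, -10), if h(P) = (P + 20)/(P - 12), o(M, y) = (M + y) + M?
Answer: -232/7 ≈ -33.143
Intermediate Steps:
o(M, y) = y + 2*M
h(P) = (20 + P)/(-12 + P)
h(-16)*o(121, -10) = ((20 - 16)/(-12 - 16))*(-10 + 2*121) = (4/(-28))*(-10 + 242) = -1/28*4*232 = -⅐*232 = -232/7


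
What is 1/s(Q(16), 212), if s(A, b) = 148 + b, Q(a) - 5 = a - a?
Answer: 1/360 ≈ 0.0027778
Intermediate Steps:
Q(a) = 5 (Q(a) = 5 + (a - a) = 5 + 0 = 5)
1/s(Q(16), 212) = 1/(148 + 212) = 1/360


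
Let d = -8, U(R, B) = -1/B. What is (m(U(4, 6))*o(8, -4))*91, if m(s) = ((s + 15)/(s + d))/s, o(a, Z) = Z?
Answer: -27768/7 ≈ -3966.9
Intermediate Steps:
m(s) = (15 + s)/(s*(-8 + s)) (m(s) = ((s + 15)/(s - 8))/s = ((15 + s)/(-8 + s))/s = (15 + s)/(s*(-8 + s)))
(m(U(4, 6))*o(8, -4))*91 = (((15 - 1/6)/(((-1/6))*(-8 - 1/6)))*(-4))*91 = (((15 - 1*⅙)/(((-1*⅙))*(-8 - 1*⅙)))*(-4))*91 = (((15 - ⅙)/((-⅙)*(-8 - ⅙)))*(-4))*91 = (-6*89/6/(-49/6)*(-4))*91 = (-6*(-6/49)*89/6*(-4))*91 = ((534/49)*(-4))*91 = -2136/49*91 = -27768/7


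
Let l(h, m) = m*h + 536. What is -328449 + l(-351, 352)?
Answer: -451465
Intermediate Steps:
l(h, m) = 536 + h*m (l(h, m) = h*m + 536 = 536 + h*m)
-328449 + l(-351, 352) = -328449 + (536 - 351*352) = -328449 + (536 - 123552) = -328449 - 123016 = -451465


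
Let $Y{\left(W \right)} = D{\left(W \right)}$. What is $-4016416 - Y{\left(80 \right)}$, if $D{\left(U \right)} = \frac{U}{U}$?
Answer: $-4016417$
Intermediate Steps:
$D{\left(U \right)} = 1$
$Y{\left(W \right)} = 1$
$-4016416 - Y{\left(80 \right)} = -4016416 - 1 = -4016417$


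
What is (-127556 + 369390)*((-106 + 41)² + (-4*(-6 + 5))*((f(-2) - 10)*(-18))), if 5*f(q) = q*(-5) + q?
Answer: 5840049266/5 ≈ 1.1680e+9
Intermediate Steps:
f(q) = -4*q/5 (f(q) = (q*(-5) + q)/5 = (-5*q + q)/5 = (-4*q)/5 = -4*q/5)
(-127556 + 369390)*((-106 + 41)² + (-4*(-6 + 5))*((f(-2) - 10)*(-18))) = (-127556 + 369390)*((-106 + 41)² + (-4*(-6 + 5))*((-⅘*(-2) - 10)*(-18))) = 241834*((-65)² + (-4*(-1))*((8/5 - 10)*(-18))) = 241834*(4225 + 4*(-42/5*(-18))) = 241834*(4225 + 4*(756/5)) = 241834*(4225 + 3024/5) = 241834*(24149/5) = 5840049266/5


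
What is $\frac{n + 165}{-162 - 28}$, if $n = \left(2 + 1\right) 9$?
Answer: $- \frac{96}{95} \approx -1.0105$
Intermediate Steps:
$n = 27$ ($n = 3 \cdot 9 = 27$)
$\frac{n + 165}{-162 - 28} = \frac{27 + 165}{-162 - 28} = \frac{192}{-190} = 192 \left(- \frac{1}{190}\right) = - \frac{96}{95}$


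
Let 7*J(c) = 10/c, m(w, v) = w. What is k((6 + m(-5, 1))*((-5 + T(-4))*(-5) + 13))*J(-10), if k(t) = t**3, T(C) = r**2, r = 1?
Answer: -35937/7 ≈ -5133.9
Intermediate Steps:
J(c) = 10/(7*c) (J(c) = (10/c)/7 = 10/(7*c))
T(C) = 1 (T(C) = 1**2 = 1)
k((6 + m(-5, 1))*((-5 + T(-4))*(-5) + 13))*J(-10) = ((6 - 5)*((-5 + 1)*(-5) + 13))**3*((10/7)/(-10)) = (1*(-4*(-5) + 13))**3*((10/7)*(-1/10)) = (1*(20 + 13))**3*(-1/7) = (1*33)**3*(-1/7) = 33**3*(-1/7) = 35937*(-1/7) = -35937/7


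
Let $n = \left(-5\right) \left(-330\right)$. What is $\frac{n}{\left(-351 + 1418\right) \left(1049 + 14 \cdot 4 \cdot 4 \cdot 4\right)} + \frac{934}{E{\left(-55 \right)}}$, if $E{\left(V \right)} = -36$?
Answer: $- \frac{17620771}{679194} \approx -25.944$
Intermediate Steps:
$n = 1650$
$\frac{n}{\left(-351 + 1418\right) \left(1049 + 14 \cdot 4 \cdot 4 \cdot 4\right)} + \frac{934}{E{\left(-55 \right)}} = \frac{1650}{\left(-351 + 1418\right) \left(1049 + 14 \cdot 4 \cdot 4 \cdot 4\right)} + \frac{934}{-36} = \frac{1650}{1067 \left(1049 + 56 \cdot 16\right)} + 934 \left(- \frac{1}{36}\right) = \frac{1650}{1067 \left(1049 + 896\right)} - \frac{467}{18} = \frac{1650}{1067 \cdot 1945} - \frac{467}{18} = \frac{1650}{2075315} - \frac{467}{18} = 1650 \cdot \frac{1}{2075315} - \frac{467}{18} = \frac{30}{37733} - \frac{467}{18} = - \frac{17620771}{679194}$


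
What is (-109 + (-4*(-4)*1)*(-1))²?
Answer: 15625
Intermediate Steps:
(-109 + (-4*(-4)*1)*(-1))² = (-109 + (16*1)*(-1))² = (-109 + 16*(-1))² = (-109 - 16)² = (-125)² = 15625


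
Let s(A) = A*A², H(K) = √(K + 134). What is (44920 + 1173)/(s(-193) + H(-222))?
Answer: -331365204301/51682540549337 - 92186*I*√22/51682540549337 ≈ -0.0064116 - 8.3663e-9*I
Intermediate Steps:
H(K) = √(134 + K)
s(A) = A³
(44920 + 1173)/(s(-193) + H(-222)) = (44920 + 1173)/((-193)³ + √(134 - 222)) = 46093/(-7189057 + √(-88)) = 46093/(-7189057 + 2*I*√22)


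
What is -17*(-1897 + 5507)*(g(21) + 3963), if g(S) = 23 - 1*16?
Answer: -243638900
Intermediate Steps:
g(S) = 7 (g(S) = 23 - 16 = 7)
-17*(-1897 + 5507)*(g(21) + 3963) = -17*(-1897 + 5507)*(7 + 3963) = -61370*3970 = -17*14331700 = -243638900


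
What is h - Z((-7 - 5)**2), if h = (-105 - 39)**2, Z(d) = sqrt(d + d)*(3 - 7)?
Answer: 20736 + 48*sqrt(2) ≈ 20804.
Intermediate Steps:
Z(d) = -4*sqrt(2)*sqrt(d) (Z(d) = sqrt(2*d)*(-4) = (sqrt(2)*sqrt(d))*(-4) = -4*sqrt(2)*sqrt(d))
h = 20736 (h = (-144)**2 = 20736)
h - Z((-7 - 5)**2) = 20736 - (-4)*sqrt(2)*sqrt((-7 - 5)**2) = 20736 - (-4)*sqrt(2)*sqrt((-12)**2) = 20736 - (-4)*sqrt(2)*sqrt(144) = 20736 - (-4)*sqrt(2)*12 = 20736 - (-48)*sqrt(2) = 20736 + 48*sqrt(2)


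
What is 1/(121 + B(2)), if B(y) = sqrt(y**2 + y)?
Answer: 121/14635 - sqrt(6)/14635 ≈ 0.0081005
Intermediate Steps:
B(y) = sqrt(y + y**2)
1/(121 + B(2)) = 1/(121 + sqrt(2*(1 + 2))) = 1/(121 + sqrt(2*3)) = 1/(121 + sqrt(6))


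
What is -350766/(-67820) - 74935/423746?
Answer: 17944199717/3592306715 ≈ 4.9952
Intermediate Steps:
-350766/(-67820) - 74935/423746 = -350766*(-1/67820) - 74935*1/423746 = 175383/33910 - 74935/423746 = 17944199717/3592306715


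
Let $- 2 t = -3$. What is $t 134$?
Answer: $201$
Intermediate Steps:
$t = \frac{3}{2}$ ($t = \left(- \frac{1}{2}\right) \left(-3\right) = \frac{3}{2} \approx 1.5$)
$t 134 = \frac{3}{2} \cdot 134 = 201$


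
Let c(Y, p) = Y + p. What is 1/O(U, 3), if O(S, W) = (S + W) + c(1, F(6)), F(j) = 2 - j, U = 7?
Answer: ⅐ ≈ 0.14286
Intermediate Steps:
O(S, W) = -3 + S + W (O(S, W) = (S + W) + (1 + (2 - 1*6)) = (S + W) + (1 + (2 - 6)) = (S + W) + (1 - 4) = (S + W) - 3 = -3 + S + W)
1/O(U, 3) = 1/(-3 + 7 + 3) = 1/7 = ⅐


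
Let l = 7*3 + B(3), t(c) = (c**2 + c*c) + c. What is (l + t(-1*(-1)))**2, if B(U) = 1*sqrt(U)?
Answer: (24 + sqrt(3))**2 ≈ 662.14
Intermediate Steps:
B(U) = sqrt(U)
t(c) = c + 2*c**2 (t(c) = (c**2 + c**2) + c = 2*c**2 + c = c + 2*c**2)
l = 21 + sqrt(3) (l = 7*3 + sqrt(3) = 21 + sqrt(3) ≈ 22.732)
(l + t(-1*(-1)))**2 = ((21 + sqrt(3)) + (-1*(-1))*(1 + 2*(-1*(-1))))**2 = ((21 + sqrt(3)) + 1*(1 + 2*1))**2 = ((21 + sqrt(3)) + 1*(1 + 2))**2 = ((21 + sqrt(3)) + 1*3)**2 = ((21 + sqrt(3)) + 3)**2 = (24 + sqrt(3))**2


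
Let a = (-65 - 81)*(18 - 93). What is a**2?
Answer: 119902500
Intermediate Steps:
a = 10950 (a = -146*(-75) = 10950)
a**2 = 10950**2 = 119902500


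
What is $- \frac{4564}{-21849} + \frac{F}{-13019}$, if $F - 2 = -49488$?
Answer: $\frac{1140638330}{284452131} \approx 4.0099$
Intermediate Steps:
$F = -49486$ ($F = 2 - 49488 = -49486$)
$- \frac{4564}{-21849} + \frac{F}{-13019} = - \frac{4564}{-21849} - \frac{49486}{-13019} = \left(-4564\right) \left(- \frac{1}{21849}\right) - - \frac{49486}{13019} = \frac{4564}{21849} + \frac{49486}{13019} = \frac{1140638330}{284452131}$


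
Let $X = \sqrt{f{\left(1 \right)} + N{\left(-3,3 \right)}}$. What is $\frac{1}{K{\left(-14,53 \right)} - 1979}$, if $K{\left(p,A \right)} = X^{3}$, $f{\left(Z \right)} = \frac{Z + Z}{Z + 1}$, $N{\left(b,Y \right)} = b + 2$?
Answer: $- \frac{1}{1979} \approx -0.00050531$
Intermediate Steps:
$N{\left(b,Y \right)} = 2 + b$
$f{\left(Z \right)} = \frac{2 Z}{1 + Z}$
$X = 0$ ($X = \sqrt{2 \cdot 1 \frac{1}{1 + 1} + \left(2 - 3\right)} = \sqrt{2 \cdot 1 \cdot \frac{1}{2} - 1} = \sqrt{1 - 1} = \sqrt{0} = 0$)
$K{\left(p,A \right)} = 0$ ($K{\left(p,A \right)} = 0^{3} = 0$)
$\frac{1}{K{\left(-14,53 \right)} - 1979} = \frac{1}{0 - 1979} = \frac{1}{-1979} = - \frac{1}{1979}$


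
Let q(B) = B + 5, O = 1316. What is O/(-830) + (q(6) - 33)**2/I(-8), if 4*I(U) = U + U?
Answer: -50873/415 ≈ -122.59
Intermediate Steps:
q(B) = 5 + B
I(U) = U/2 (I(U) = (U + U)/4 = (2*U)/4 = U/2)
O/(-830) + (q(6) - 33)**2/I(-8) = 1316/(-830) + ((5 + 6) - 33)**2/(((1/2)*(-8))) = 1316*(-1/830) + (11 - 33)**2/(-4) = -658/415 + (-22)**2*(-1/4) = -658/415 + 484*(-1/4) = -658/415 - 121 = -50873/415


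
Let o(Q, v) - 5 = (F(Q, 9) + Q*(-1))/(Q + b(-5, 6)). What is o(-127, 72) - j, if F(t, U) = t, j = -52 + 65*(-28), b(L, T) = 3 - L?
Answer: 1877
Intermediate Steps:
j = -1872 (j = -52 - 1820 = -1872)
o(Q, v) = 5 (o(Q, v) = 5 + (Q + Q*(-1))/(Q + (3 - 1*(-5))) = 5 + (Q - Q)/(Q + (3 + 5)) = 5 + 0/(Q + 8) = 5 + 0/(8 + Q) = 5 + 0 = 5)
o(-127, 72) - j = 5 - 1*(-1872) = 5 + 1872 = 1877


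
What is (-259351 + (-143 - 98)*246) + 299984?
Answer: -18653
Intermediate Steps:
(-259351 + (-143 - 98)*246) + 299984 = (-259351 - 241*246) + 299984 = (-259351 - 59286) + 299984 = -318637 + 299984 = -18653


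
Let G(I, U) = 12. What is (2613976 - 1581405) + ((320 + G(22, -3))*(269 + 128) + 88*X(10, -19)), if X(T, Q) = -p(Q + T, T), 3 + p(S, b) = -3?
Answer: 1164903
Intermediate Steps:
p(S, b) = -6 (p(S, b) = -3 - 3 = -6)
X(T, Q) = 6 (X(T, Q) = -1*(-6) = 6)
(2613976 - 1581405) + ((320 + G(22, -3))*(269 + 128) + 88*X(10, -19)) = (2613976 - 1581405) + ((320 + 12)*(269 + 128) + 88*6) = 1032571 + (332*397 + 528) = 1032571 + (131804 + 528) = 1032571 + 132332 = 1164903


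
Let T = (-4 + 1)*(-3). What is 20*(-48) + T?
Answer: -951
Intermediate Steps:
T = 9 (T = -3*(-3) = 9)
20*(-48) + T = 20*(-48) + 9 = -960 + 9 = -951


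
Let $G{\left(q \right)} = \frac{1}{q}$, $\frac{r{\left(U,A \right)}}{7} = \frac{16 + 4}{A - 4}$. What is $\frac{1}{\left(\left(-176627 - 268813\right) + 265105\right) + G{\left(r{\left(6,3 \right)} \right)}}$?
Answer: $- \frac{140}{25246901} \approx -5.5452 \cdot 10^{-6}$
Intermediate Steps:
$r{\left(U,A \right)} = \frac{140}{-4 + A}$ ($r{\left(U,A \right)} = 7 \frac{16 + 4}{A - 4} = 7 \frac{20}{-4 + A} = \frac{140}{-4 + A}$)
$\frac{1}{\left(\left(-176627 - 268813\right) + 265105\right) + G{\left(r{\left(6,3 \right)} \right)}} = \frac{1}{\left(\left(-176627 - 268813\right) + 265105\right) + \frac{1}{140 \frac{1}{-4 + 3}}} = \frac{1}{\left(-445440 + 265105\right) + \frac{1}{140 \frac{1}{-1}}} = \frac{1}{-180335 + \frac{1}{140 \left(-1\right)}} = \frac{1}{-180335 + \frac{1}{-140}} = \frac{1}{-180335 - \frac{1}{140}} = \frac{1}{- \frac{25246901}{140}} = - \frac{140}{25246901}$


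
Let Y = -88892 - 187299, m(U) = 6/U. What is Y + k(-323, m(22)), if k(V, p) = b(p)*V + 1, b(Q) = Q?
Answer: -3039059/11 ≈ -2.7628e+5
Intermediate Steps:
k(V, p) = 1 + V*p (k(V, p) = p*V + 1 = V*p + 1 = 1 + V*p)
Y = -276191
Y + k(-323, m(22)) = -276191 + (1 - 1938/22) = -276191 + (1 - 323*3/11) = -276191 + (1 - 969/11) = -276191 - 958/11 = -3039059/11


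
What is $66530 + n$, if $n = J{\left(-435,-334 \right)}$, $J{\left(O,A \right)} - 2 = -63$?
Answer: $66469$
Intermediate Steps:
$J{\left(O,A \right)} = -61$ ($J{\left(O,A \right)} = 2 - 63 = -61$)
$n = -61$
$66530 + n = 66530 - 61 = 66469$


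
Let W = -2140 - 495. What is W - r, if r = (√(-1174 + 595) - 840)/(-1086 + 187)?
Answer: -2369705/899 + I*√579/899 ≈ -2635.9 + 0.026766*I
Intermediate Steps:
W = -2635
r = 840/899 - I*√579/899 (r = (√(-579) - 840)/(-899) = (I*√579 - 840)*(-1/899) = (-840 + I*√579)*(-1/899) = 840/899 - I*√579/899 ≈ 0.93437 - 0.026766*I)
W - r = -2635 - (840/899 - I*√579/899) = -2635 + (-840/899 + I*√579/899) = -2369705/899 + I*√579/899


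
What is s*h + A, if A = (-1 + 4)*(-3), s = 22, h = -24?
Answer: -537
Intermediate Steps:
A = -9 (A = 3*(-3) = -9)
s*h + A = 22*(-24) - 9 = -528 - 9 = -537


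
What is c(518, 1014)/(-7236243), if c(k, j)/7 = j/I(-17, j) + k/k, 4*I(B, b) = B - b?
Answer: 3025/1065795219 ≈ 2.8383e-6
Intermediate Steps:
I(B, b) = -b/4 + B/4 (I(B, b) = (B - b)/4 = -b/4 + B/4)
c(k, j) = 7 + 7*j/(-17/4 - j/4) (c(k, j) = 7*(j/(-j/4 + (¼)*(-17)) + k/k) = 7*(j/(-j/4 - 17/4) + 1) = 7*(j/(-17/4 - j/4) + 1) = 7*(1 + j/(-17/4 - j/4)) = 7 + 7*j/(-17/4 - j/4))
c(518, 1014)/(-7236243) = (7*(17 - 3*1014)/(17 + 1014))/(-7236243) = (7*(17 - 3042)/1031)*(-1/7236243) = (7*(1/1031)*(-3025))*(-1/7236243) = -21175/1031*(-1/7236243) = 3025/1065795219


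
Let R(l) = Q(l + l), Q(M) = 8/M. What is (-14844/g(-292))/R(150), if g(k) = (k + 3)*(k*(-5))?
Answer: 55665/42194 ≈ 1.3193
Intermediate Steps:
R(l) = 4/l (R(l) = 8/(l + l) = 8/((2*l)) = 8*(1/(2*l)) = 4/l)
g(k) = -5*k*(3 + k) (g(k) = (3 + k)*(-5*k) = -5*k*(3 + k))
(-14844/g(-292))/R(150) = (-14844*1/(1460*(3 - 292)))/((4/150)) = (-14844/((-5*(-292)*(-289))))/((4*(1/150))) = (-14844/(-421940))/(2/75) = -14844*(-1/421940)*(75/2) = (3711/105485)*(75/2) = 55665/42194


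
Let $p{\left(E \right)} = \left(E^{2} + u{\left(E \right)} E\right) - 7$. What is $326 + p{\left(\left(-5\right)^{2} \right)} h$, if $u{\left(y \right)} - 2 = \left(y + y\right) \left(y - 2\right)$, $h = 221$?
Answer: $6501704$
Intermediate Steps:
$u{\left(y \right)} = 2 + 2 y \left(-2 + y\right)$ ($u{\left(y \right)} = 2 + \left(y + y\right) \left(y - 2\right) = 2 + 2 y \left(-2 + y\right)$)
$p{\left(E \right)} = -7 + E^{2} + E \left(2 - 4 E + 2 E^{2}\right)$ ($p{\left(E \right)} = \left(E^{2} + \left(2 - 4 E + 2 E^{2}\right) E\right) - 7 = \left(E^{2} + E \left(2 - 4 E + 2 E^{2}\right)\right) - 7 = -7 + E^{2} + E \left(2 - 4 E + 2 E^{2}\right)$)
$326 + p{\left(\left(-5\right)^{2} \right)} h = 326 + \left(-7 - 3 \left(\left(-5\right)^{2}\right)^{2} + 2 \left(-5\right)^{2} + 2 \left(\left(-5\right)^{2}\right)^{3}\right) 221 = 326 + \left(-7 - 3 \cdot 25^{2} + 2 \cdot 25 + 2 \cdot 25^{3}\right) 221 = 326 + \left(-7 - 1875 + 50 + 2 \cdot 15625\right) 221 = 326 + \left(-7 - 1875 + 50 + 31250\right) 221 = 326 + 29418 \cdot 221 = 326 + 6501378 = 6501704$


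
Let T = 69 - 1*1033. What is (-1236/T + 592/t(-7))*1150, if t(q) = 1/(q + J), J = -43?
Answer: -8203284650/241 ≈ -3.4039e+7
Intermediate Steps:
t(q) = 1/(-43 + q) (t(q) = 1/(q - 43) = 1/(-43 + q))
T = -964 (T = 69 - 1033 = -964)
(-1236/T + 592/t(-7))*1150 = (-1236/(-964) + 592/(1/(-43 - 7)))*1150 = (-1236*(-1/964) + 592/(1/(-50)))*1150 = (309/241 + 592/(-1/50))*1150 = (309/241 + 592*(-50))*1150 = (309/241 - 29600)*1150 = -7133291/241*1150 = -8203284650/241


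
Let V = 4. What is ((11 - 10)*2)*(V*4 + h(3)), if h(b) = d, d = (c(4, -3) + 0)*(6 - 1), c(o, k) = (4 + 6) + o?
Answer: 172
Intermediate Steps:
c(o, k) = 10 + o
d = 70 (d = ((10 + 4) + 0)*(6 - 1) = (14 + 0)*5 = 14*5 = 70)
h(b) = 70
((11 - 10)*2)*(V*4 + h(3)) = ((11 - 10)*2)*(4*4 + 70) = (1*2)*(16 + 70) = 2*86 = 172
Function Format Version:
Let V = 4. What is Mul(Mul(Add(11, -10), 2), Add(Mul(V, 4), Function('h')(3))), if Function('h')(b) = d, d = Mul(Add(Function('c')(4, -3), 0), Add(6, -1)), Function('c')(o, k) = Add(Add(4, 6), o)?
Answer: 172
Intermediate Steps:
Function('c')(o, k) = Add(10, o)
d = 70 (d = Mul(Add(Add(10, 4), 0), Add(6, -1)) = Mul(Add(14, 0), 5) = Mul(14, 5) = 70)
Function('h')(b) = 70
Mul(Mul(Add(11, -10), 2), Add(Mul(V, 4), Function('h')(3))) = Mul(Mul(Add(11, -10), 2), Add(Mul(4, 4), 70)) = Mul(Mul(1, 2), Add(16, 70)) = Mul(2, 86) = 172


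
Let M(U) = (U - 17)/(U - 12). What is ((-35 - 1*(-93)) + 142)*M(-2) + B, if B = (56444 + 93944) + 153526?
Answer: 2129298/7 ≈ 3.0419e+5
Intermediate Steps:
M(U) = (-17 + U)/(-12 + U)
B = 303914 (B = 150388 + 153526 = 303914)
((-35 - 1*(-93)) + 142)*M(-2) + B = ((-35 - 1*(-93)) + 142)*((-17 - 2)/(-12 - 2)) + 303914 = ((-35 + 93) + 142)*(-19/(-14)) + 303914 = (58 + 142)*(-1/14*(-19)) + 303914 = 200*(19/14) + 303914 = 1900/7 + 303914 = 2129298/7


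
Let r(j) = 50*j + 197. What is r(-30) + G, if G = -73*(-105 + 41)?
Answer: 3369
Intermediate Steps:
G = 4672 (G = -73*(-64) = 4672)
r(j) = 197 + 50*j
r(-30) + G = (197 + 50*(-30)) + 4672 = (197 - 1500) + 4672 = -1303 + 4672 = 3369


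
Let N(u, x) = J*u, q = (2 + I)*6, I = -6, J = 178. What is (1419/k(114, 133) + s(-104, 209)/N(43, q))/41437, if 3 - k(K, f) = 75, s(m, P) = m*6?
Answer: -1817659/3805905576 ≈ -0.00047759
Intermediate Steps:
s(m, P) = 6*m
k(K, f) = -72 (k(K, f) = 3 - 1*75 = 3 - 75 = -72)
q = -24 (q = (2 - 6)*6 = -4*6 = -24)
N(u, x) = 178*u
(1419/k(114, 133) + s(-104, 209)/N(43, q))/41437 = (1419/(-72) + (6*(-104))/((178*43)))/41437 = (1419*(-1/72) - 624/7654)*(1/41437) = (-473/24 - 624*1/7654)*(1/41437) = (-473/24 - 312/3827)*(1/41437) = -1817659/91848*1/41437 = -1817659/3805905576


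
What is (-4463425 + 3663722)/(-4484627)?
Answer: 799703/4484627 ≈ 0.17832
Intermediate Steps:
(-4463425 + 3663722)/(-4484627) = -799703*(-1/4484627) = 799703/4484627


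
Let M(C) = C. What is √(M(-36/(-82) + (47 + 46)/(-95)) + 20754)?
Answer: √314851261665/3895 ≈ 144.06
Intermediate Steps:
√(M(-36/(-82) + (47 + 46)/(-95)) + 20754) = √((-36/(-82) + (47 + 46)/(-95)) + 20754) = √((-36*(-1/82) + 93*(-1/95)) + 20754) = √((18/41 - 93/95) + 20754) = √(-2103/3895 + 20754) = √(80834727/3895) = √314851261665/3895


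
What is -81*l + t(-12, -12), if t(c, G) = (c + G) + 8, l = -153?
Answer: 12377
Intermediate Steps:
t(c, G) = 8 + G + c (t(c, G) = (G + c) + 8 = 8 + G + c)
-81*l + t(-12, -12) = -81*(-153) + (8 - 12 - 12) = 12393 - 16 = 12377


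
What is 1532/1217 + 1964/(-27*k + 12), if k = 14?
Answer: -914738/222711 ≈ -4.1073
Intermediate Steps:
1532/1217 + 1964/(-27*k + 12) = 1532/1217 + 1964/(-27*14 + 12) = 1532*(1/1217) + 1964/(-378 + 12) = 1532/1217 + 1964/(-366) = 1532/1217 + 1964*(-1/366) = 1532/1217 - 982/183 = -914738/222711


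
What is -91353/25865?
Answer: -91353/25865 ≈ -3.5319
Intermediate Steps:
-91353/25865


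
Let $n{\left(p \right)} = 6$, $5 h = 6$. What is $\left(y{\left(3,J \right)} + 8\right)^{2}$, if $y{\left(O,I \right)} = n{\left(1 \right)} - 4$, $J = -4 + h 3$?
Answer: $100$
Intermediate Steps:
$h = \frac{6}{5}$ ($h = \frac{1}{5} \cdot 6 = \frac{6}{5} \approx 1.2$)
$J = - \frac{2}{5}$ ($J = -4 + \frac{6}{5} \cdot 3 = -4 + \frac{18}{5} = - \frac{2}{5} \approx -0.4$)
$y{\left(O,I \right)} = 2$ ($y{\left(O,I \right)} = 6 - 4 = 2$)
$\left(y{\left(3,J \right)} + 8\right)^{2} = \left(2 + 8\right)^{2} = 10^{2} = 100$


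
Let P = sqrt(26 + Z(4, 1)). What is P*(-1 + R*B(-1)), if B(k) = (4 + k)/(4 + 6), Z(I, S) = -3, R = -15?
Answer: -11*sqrt(23)/2 ≈ -26.377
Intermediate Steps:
B(k) = 2/5 + k/10 (B(k) = (4 + k)/10 = (4 + k)*(1/10) = 2/5 + k/10)
P = sqrt(23) (P = sqrt(26 - 3) = sqrt(23) ≈ 4.7958)
P*(-1 + R*B(-1)) = sqrt(23)*(-1 - 15*(2/5 + (1/10)*(-1))) = sqrt(23)*(-1 - 15*(2/5 - 1/10)) = sqrt(23)*(-1 - 15*3/10) = sqrt(23)*(-1 - 9/2) = sqrt(23)*(-11/2) = -11*sqrt(23)/2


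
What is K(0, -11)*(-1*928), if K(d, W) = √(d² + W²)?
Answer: -10208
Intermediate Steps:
K(d, W) = √(W² + d²)
K(0, -11)*(-1*928) = √((-11)² + 0²)*(-1*928) = √(121 + 0)*(-928) = √121*(-928) = 11*(-928) = -10208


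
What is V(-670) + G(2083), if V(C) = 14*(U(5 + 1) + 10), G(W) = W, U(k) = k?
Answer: 2307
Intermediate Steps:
V(C) = 224 (V(C) = 14*((5 + 1) + 10) = 14*(6 + 10) = 14*16 = 224)
V(-670) + G(2083) = 224 + 2083 = 2307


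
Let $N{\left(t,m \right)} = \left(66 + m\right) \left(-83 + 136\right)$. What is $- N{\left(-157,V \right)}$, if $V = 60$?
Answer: $-6678$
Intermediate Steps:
$N{\left(t,m \right)} = 3498 + 53 m$ ($N{\left(t,m \right)} = \left(66 + m\right) 53 = 3498 + 53 m$)
$- N{\left(-157,V \right)} = - (3498 + 53 \cdot 60) = - (3498 + 3180) = \left(-1\right) 6678 = -6678$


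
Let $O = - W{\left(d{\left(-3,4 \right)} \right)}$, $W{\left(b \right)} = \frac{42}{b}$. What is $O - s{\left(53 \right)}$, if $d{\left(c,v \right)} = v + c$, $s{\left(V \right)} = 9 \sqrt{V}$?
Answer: $-42 - 9 \sqrt{53} \approx -107.52$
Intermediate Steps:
$d{\left(c,v \right)} = c + v$
$O = -42$ ($O = - \frac{42}{-3 + 4} = - \frac{42}{1} = - 42 \cdot 1 = \left(-1\right) 42 = -42$)
$O - s{\left(53 \right)} = -42 - 9 \sqrt{53}$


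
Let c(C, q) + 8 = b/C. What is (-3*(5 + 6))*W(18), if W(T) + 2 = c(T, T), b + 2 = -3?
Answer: 2035/6 ≈ 339.17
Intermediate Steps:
b = -5 (b = -2 - 3 = -5)
c(C, q) = -8 - 5/C
W(T) = -10 - 5/T (W(T) = -2 + (-8 - 5/T) = -10 - 5/T)
(-3*(5 + 6))*W(18) = (-3*(5 + 6))*(-10 - 5/18) = (-3*11)*(-10 - 5*1/18) = -33*(-10 - 5/18) = -33*(-185/18) = 2035/6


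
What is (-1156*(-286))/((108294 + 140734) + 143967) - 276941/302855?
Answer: -248791989/3400585735 ≈ -0.073161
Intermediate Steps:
(-1156*(-286))/((108294 + 140734) + 143967) - 276941/302855 = 330616/(249028 + 143967) - 276941*1/302855 = 330616/392995 - 39563/43265 = -248791989/3400585735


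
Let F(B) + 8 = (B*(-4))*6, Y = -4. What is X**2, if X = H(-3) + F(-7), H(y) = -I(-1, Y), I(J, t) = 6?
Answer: 23716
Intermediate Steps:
H(y) = -6 (H(y) = -1*6 = -6)
F(B) = -8 - 24*B (F(B) = -8 + (B*(-4))*6 = -8 - 4*B*6 = -8 - 24*B)
X = 154 (X = -6 + (-8 - 24*(-7)) = -6 + (-8 + 168) = -6 + 160 = 154)
X**2 = 154**2 = 23716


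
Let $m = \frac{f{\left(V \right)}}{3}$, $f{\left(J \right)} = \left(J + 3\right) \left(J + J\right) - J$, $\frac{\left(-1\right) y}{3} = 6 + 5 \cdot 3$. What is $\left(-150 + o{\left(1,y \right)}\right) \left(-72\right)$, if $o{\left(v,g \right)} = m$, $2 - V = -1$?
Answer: $10008$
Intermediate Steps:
$V = 3$ ($V = 2 - -1 = 2 + 1 = 3$)
$y = -63$ ($y = - 3 \left(6 + 5 \cdot 3\right) = - 3 \left(6 + 15\right) = \left(-3\right) 21 = -63$)
$f{\left(J \right)} = - J + 2 J \left(3 + J\right)$ ($f{\left(J \right)} = \left(3 + J\right) 2 J - J = 2 J \left(3 + J\right) - J = - J + 2 J \left(3 + J\right)$)
$m = 11$ ($m = \frac{3 \left(5 + 2 \cdot 3\right)}{3} = 3 \left(5 + 6\right) \frac{1}{3} = 3 \cdot 11 \cdot \frac{1}{3} = 33 \cdot \frac{1}{3} = 11$)
$o{\left(v,g \right)} = 11$
$\left(-150 + o{\left(1,y \right)}\right) \left(-72\right) = \left(-150 + 11\right) \left(-72\right) = \left(-139\right) \left(-72\right) = 10008$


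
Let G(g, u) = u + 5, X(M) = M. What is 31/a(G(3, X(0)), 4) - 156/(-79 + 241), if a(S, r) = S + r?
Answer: 67/27 ≈ 2.4815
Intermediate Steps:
G(g, u) = 5 + u
31/a(G(3, X(0)), 4) - 156/(-79 + 241) = 31/((5 + 0) + 4) - 156/(-79 + 241) = 31/(5 + 4) - 156/162 = 31/9 - 156*1/162 = 31*(⅑) - 26/27 = 31/9 - 26/27 = 67/27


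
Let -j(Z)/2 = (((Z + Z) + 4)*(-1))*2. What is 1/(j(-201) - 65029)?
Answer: -1/66621 ≈ -1.5010e-5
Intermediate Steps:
j(Z) = 16 + 8*Z (j(Z) = -2*((Z + Z) + 4)*(-1)*2 = -2*(2*Z + 4)*(-1)*2 = -2*(4 + 2*Z)*(-1)*2 = -2*(-4 - 2*Z)*2 = -2*(-8 - 4*Z) = 16 + 8*Z)
1/(j(-201) - 65029) = 1/((16 + 8*(-201)) - 65029) = 1/((16 - 1608) - 65029) = 1/(-1592 - 65029) = 1/(-66621) = -1/66621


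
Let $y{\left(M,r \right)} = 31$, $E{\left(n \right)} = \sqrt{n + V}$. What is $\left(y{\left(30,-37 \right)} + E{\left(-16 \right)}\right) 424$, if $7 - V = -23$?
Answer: $13144 + 424 \sqrt{14} \approx 14730.0$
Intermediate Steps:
$V = 30$ ($V = 7 - -23 = 7 + 23 = 30$)
$E{\left(n \right)} = \sqrt{30 + n}$ ($E{\left(n \right)} = \sqrt{n + 30} = \sqrt{30 + n}$)
$\left(y{\left(30,-37 \right)} + E{\left(-16 \right)}\right) 424 = \left(31 + \sqrt{30 - 16}\right) 424 = \left(31 + \sqrt{14}\right) 424 = 13144 + 424 \sqrt{14}$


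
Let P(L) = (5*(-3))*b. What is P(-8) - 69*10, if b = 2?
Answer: -720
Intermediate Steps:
P(L) = -30 (P(L) = (5*(-3))*2 = -15*2 = -30)
P(-8) - 69*10 = -30 - 69*10 = -30 - 690 = -720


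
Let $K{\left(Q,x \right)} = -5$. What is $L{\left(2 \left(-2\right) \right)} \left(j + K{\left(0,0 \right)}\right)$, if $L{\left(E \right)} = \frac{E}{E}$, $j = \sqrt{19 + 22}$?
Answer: $-5 + \sqrt{41} \approx 1.4031$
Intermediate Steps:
$j = \sqrt{41} \approx 6.4031$
$L{\left(E \right)} = 1$
$L{\left(2 \left(-2\right) \right)} \left(j + K{\left(0,0 \right)}\right) = 1 \left(\sqrt{41} - 5\right) = 1 \left(-5 + \sqrt{41}\right) = -5 + \sqrt{41}$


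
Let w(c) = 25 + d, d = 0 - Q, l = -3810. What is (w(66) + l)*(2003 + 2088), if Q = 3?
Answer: -15496708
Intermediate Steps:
d = -3 (d = 0 - 1*3 = 0 - 3 = -3)
w(c) = 22 (w(c) = 25 - 3 = 22)
(w(66) + l)*(2003 + 2088) = (22 - 3810)*(2003 + 2088) = -3788*4091 = -15496708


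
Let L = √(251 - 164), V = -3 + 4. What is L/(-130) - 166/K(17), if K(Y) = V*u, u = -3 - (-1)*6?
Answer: -166/3 - √87/130 ≈ -55.405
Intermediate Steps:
u = 3 (u = -3 - 1*(-6) = -3 + 6 = 3)
V = 1
K(Y) = 3 (K(Y) = 1*3 = 3)
L = √87 ≈ 9.3274
L/(-130) - 166/K(17) = √87/(-130) - 166/3 = √87*(-1/130) - 166*⅓ = -√87/130 - 166/3 = -166/3 - √87/130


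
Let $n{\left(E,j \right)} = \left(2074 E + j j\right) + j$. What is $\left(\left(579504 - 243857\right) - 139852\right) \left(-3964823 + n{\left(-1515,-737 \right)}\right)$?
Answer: $-1285296473295$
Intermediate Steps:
$n{\left(E,j \right)} = j + j^{2} + 2074 E$ ($n{\left(E,j \right)} = \left(2074 E + j^{2}\right) + j = \left(j^{2} + 2074 E\right) + j = j + j^{2} + 2074 E$)
$\left(\left(579504 - 243857\right) - 139852\right) \left(-3964823 + n{\left(-1515,-737 \right)}\right) = \left(\left(579504 - 243857\right) - 139852\right) \left(-3964823 + \left(-737 + \left(-737\right)^{2} + 2074 \left(-1515\right)\right)\right) = \left(\left(579504 - 243857\right) - 139852\right) \left(-3964823 - 2599678\right) = \left(335647 - 139852\right) \left(-3964823 - 2599678\right) = 195795 \left(-6564501\right) = -1285296473295$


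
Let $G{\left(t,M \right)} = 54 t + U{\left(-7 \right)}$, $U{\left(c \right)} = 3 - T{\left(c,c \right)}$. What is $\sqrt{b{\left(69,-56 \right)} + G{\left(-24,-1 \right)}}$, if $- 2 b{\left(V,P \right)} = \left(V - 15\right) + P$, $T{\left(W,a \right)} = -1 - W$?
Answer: $i \sqrt{1298} \approx 36.028 i$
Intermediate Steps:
$b{\left(V,P \right)} = \frac{15}{2} - \frac{P}{2} - \frac{V}{2}$ ($b{\left(V,P \right)} = - \frac{\left(V - 15\right) + P}{2} = - \frac{\left(-15 + V\right) + P}{2} = - \frac{-15 + P + V}{2} = \frac{15}{2} - \frac{P}{2} - \frac{V}{2}$)
$U{\left(c \right)} = 4 + c$ ($U{\left(c \right)} = 3 - \left(-1 - c\right) = 3 + \left(1 + c\right) = 4 + c$)
$G{\left(t,M \right)} = -3 + 54 t$ ($G{\left(t,M \right)} = 54 t + \left(4 - 7\right) = 54 t - 3 = -3 + 54 t$)
$\sqrt{b{\left(69,-56 \right)} + G{\left(-24,-1 \right)}} = \sqrt{\left(\frac{15}{2} - -28 - \frac{69}{2}\right) + \left(-3 + 54 \left(-24\right)\right)} = \sqrt{\left(\frac{15}{2} + 28 - \frac{69}{2}\right) - 1299} = \sqrt{1 - 1299} = \sqrt{-1298} = i \sqrt{1298}$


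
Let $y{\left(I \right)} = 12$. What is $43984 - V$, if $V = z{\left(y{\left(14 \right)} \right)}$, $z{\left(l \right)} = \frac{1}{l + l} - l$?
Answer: $\frac{1055903}{24} \approx 43996.0$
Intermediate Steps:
$z{\left(l \right)} = \frac{1}{2 l} - l$
$V = - \frac{287}{24}$ ($V = \frac{1}{2 \cdot 12} - 12 = \frac{1}{2} \cdot \frac{1}{12} - 12 = \frac{1}{24} - 12 = - \frac{287}{24} \approx -11.958$)
$43984 - V = 43984 - - \frac{287}{24} = 43984 + \frac{287}{24} = \frac{1055903}{24}$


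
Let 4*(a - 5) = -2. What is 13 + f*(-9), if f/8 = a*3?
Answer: -959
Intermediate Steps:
a = 9/2 (a = 5 + (¼)*(-2) = 5 - ½ = 9/2 ≈ 4.5000)
f = 108 (f = 8*((9/2)*3) = 8*(27/2) = 108)
13 + f*(-9) = 13 + 108*(-9) = 13 - 972 = -959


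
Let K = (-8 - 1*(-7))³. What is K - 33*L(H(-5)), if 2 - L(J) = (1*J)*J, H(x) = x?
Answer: 758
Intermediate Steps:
L(J) = 2 - J² (L(J) = 2 - 1*J*J = 2 - J*J = 2 - J²)
K = -1 (K = (-8 + 7)³ = (-1)³ = -1)
K - 33*L(H(-5)) = -1 - 33*(2 - 1*(-5)²) = -1 - 33*(2 - 1*25) = -1 - 33*(2 - 25) = -1 - 33*(-23) = -1 - 1*(-759) = -1 + 759 = 758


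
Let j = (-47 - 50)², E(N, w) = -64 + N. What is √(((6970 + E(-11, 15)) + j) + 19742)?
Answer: √36046 ≈ 189.86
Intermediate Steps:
j = 9409 (j = (-97)² = 9409)
√(((6970 + E(-11, 15)) + j) + 19742) = √(((6970 + (-64 - 11)) + 9409) + 19742) = √(((6970 - 75) + 9409) + 19742) = √((6895 + 9409) + 19742) = √(16304 + 19742) = √36046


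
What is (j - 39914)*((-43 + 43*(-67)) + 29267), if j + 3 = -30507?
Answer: -1855179432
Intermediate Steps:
j = -30510 (j = -3 - 30507 = -30510)
(j - 39914)*((-43 + 43*(-67)) + 29267) = (-30510 - 39914)*((-43 + 43*(-67)) + 29267) = -70424*((-43 - 2881) + 29267) = -70424*(-2924 + 29267) = -70424*26343 = -1855179432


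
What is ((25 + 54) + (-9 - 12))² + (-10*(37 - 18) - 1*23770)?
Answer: -20596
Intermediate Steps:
((25 + 54) + (-9 - 12))² + (-10*(37 - 18) - 1*23770) = (79 - 21)² + (-10*19 - 23770) = 58² + (-190 - 23770) = 3364 - 23960 = -20596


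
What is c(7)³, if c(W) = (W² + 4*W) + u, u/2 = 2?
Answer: 531441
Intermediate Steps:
u = 4 (u = 2*2 = 4)
c(W) = 4 + W² + 4*W (c(W) = (W² + 4*W) + 4 = 4 + W² + 4*W)
c(7)³ = (4 + 7² + 4*7)³ = (4 + 49 + 28)³ = 81³ = 531441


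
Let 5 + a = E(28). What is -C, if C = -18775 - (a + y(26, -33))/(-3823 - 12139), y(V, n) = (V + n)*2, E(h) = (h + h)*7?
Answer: 299686177/15962 ≈ 18775.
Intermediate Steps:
E(h) = 14*h (E(h) = (2*h)*7 = 14*h)
y(V, n) = 2*V + 2*n
a = 387 (a = -5 + 14*28 = -5 + 392 = 387)
C = -299686177/15962 (C = -18775 - (387 + (2*26 + 2*(-33)))/(-3823 - 12139) = -18775 - (387 + (52 - 66))/(-15962) = -18775 - (387 - 14)*(-1)/15962 = -18775 - 373*(-1)/15962 = -18775 - 1*(-373/15962) = -18775 + 373/15962 = -299686177/15962 ≈ -18775.)
-C = -1*(-299686177/15962) = 299686177/15962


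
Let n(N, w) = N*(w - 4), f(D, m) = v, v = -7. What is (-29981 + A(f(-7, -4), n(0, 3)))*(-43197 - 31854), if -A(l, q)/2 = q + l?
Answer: 2249053317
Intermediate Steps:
f(D, m) = -7
n(N, w) = N*(-4 + w)
A(l, q) = -2*l - 2*q (A(l, q) = -2*(q + l) = -2*(l + q) = -2*l - 2*q)
(-29981 + A(f(-7, -4), n(0, 3)))*(-43197 - 31854) = (-29981 + (-2*(-7) - 0*(-4 + 3)))*(-43197 - 31854) = (-29981 + (14 - 0*(-1)))*(-75051) = (-29981 + (14 - 2*0))*(-75051) = (-29981 + (14 + 0))*(-75051) = (-29981 + 14)*(-75051) = -29967*(-75051) = 2249053317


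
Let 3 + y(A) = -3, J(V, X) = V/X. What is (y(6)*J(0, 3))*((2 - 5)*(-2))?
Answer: 0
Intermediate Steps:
y(A) = -6 (y(A) = -3 - 3 = -6)
(y(6)*J(0, 3))*((2 - 5)*(-2)) = (-0/3)*((2 - 5)*(-2)) = (-0/3)*(-3*(-2)) = -6*0*6 = 0*6 = 0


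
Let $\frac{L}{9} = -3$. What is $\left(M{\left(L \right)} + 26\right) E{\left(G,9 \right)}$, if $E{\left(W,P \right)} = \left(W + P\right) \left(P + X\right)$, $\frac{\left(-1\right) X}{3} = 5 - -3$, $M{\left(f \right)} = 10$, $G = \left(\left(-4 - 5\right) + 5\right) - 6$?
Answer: $540$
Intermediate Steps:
$L = -27$ ($L = 9 \left(-3\right) = -27$)
$G = -10$ ($G = \left(-9 + 5\right) - 6 = -4 - 6 = -10$)
$X = -24$ ($X = - 3 \left(5 - -3\right) = - 3 \left(5 + 3\right) = \left(-3\right) 8 = -24$)
$E{\left(W,P \right)} = \left(-24 + P\right) \left(P + W\right)$ ($E{\left(W,P \right)} = \left(W + P\right) \left(P - 24\right) = \left(P + W\right) \left(-24 + P\right) = \left(-24 + P\right) \left(P + W\right)$)
$\left(M{\left(L \right)} + 26\right) E{\left(G,9 \right)} = \left(10 + 26\right) \left(9^{2} - 216 - -240 + 9 \left(-10\right)\right) = 36 \left(81 - 216 + 240 - 90\right) = 36 \cdot 15 = 540$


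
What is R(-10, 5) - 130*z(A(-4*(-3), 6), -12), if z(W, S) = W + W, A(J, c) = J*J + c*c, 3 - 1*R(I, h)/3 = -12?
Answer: -46755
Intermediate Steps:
R(I, h) = 45 (R(I, h) = 9 - 3*(-12) = 9 + 36 = 45)
A(J, c) = J² + c²
z(W, S) = 2*W
R(-10, 5) - 130*z(A(-4*(-3), 6), -12) = 45 - 260*((-4*(-3))² + 6²) = 45 - 260*(12² + 36) = 45 - 260*(144 + 36) = 45 - 260*180 = 45 - 130*360 = 45 - 46800 = -46755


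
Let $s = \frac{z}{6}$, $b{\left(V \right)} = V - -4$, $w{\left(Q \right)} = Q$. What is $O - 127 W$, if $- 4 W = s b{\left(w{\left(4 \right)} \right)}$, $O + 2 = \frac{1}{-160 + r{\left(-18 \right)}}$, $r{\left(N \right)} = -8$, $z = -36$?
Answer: $- \frac{256369}{168} \approx -1526.0$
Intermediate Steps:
$b{\left(V \right)} = 4 + V$ ($b{\left(V \right)} = V + 4 = 4 + V$)
$s = -6$ ($s = - \frac{36}{6} = \left(-36\right) \frac{1}{6} = -6$)
$O = - \frac{337}{168}$ ($O = -2 + \frac{1}{-160 - 8} = -2 + \frac{1}{-168} = -2 - \frac{1}{168} = - \frac{337}{168} \approx -2.006$)
$W = 12$ ($W = - \frac{\left(-6\right) \left(4 + 4\right)}{4} = - \frac{\left(-6\right) 8}{4} = \left(- \frac{1}{4}\right) \left(-48\right) = 12$)
$O - 127 W = - \frac{337}{168} - 1524 = - \frac{256369}{168}$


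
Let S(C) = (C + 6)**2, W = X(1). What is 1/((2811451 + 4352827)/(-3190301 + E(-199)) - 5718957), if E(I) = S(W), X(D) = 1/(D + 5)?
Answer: -114849467/656819421159927 ≈ -1.7486e-7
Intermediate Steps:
X(D) = 1/(5 + D)
W = 1/6 (W = 1/(5 + 1) = 1/6 ≈ 0.16667)
S(C) = (6 + C)**2
E(I) = 1369/36 (E(I) = (6 + 1/6)**2 = (37/6)**2 = 1369/36)
1/((2811451 + 4352827)/(-3190301 + E(-199)) - 5718957) = 1/((2811451 + 4352827)/(-3190301 + 1369/36) - 5718957) = 1/(7164278/(-114849467/36) - 5718957) = 1/(7164278*(-36/114849467) - 5718957) = 1/(-257914008/114849467 - 5718957) = 1/(-656819421159927/114849467) = -114849467/656819421159927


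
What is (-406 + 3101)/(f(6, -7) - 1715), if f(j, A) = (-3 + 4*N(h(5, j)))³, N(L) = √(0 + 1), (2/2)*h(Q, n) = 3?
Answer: -2695/1714 ≈ -1.5723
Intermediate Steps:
h(Q, n) = 3
N(L) = 1 (N(L) = √1 = 1)
f(j, A) = 1 (f(j, A) = (-3 + 4*1)³ = (-3 + 4)³ = 1³ = 1)
(-406 + 3101)/(f(6, -7) - 1715) = (-406 + 3101)/(1 - 1715) = 2695/(-1714) = 2695*(-1/1714) = -2695/1714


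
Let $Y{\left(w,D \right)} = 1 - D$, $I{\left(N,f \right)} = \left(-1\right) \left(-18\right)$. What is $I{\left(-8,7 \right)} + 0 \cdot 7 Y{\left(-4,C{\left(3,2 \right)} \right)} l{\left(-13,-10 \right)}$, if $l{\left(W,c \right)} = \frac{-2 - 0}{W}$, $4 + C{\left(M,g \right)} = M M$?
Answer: $18$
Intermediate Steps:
$I{\left(N,f \right)} = 18$
$C{\left(M,g \right)} = -4 + M^{2}$ ($C{\left(M,g \right)} = -4 + M M = -4 + M^{2}$)
$l{\left(W,c \right)} = - \frac{2}{W}$ ($l{\left(W,c \right)} = \frac{-2 + 0}{W} = - \frac{2}{W}$)
$I{\left(-8,7 \right)} + 0 \cdot 7 Y{\left(-4,C{\left(3,2 \right)} \right)} l{\left(-13,-10 \right)} = 18 + 0 \cdot 7 \left(1 - \left(-4 + 3^{2}\right)\right) \left(- \frac{2}{-13}\right) = 18 + 0 \left(1 - \left(-4 + 9\right)\right) \left(\left(-2\right) \left(- \frac{1}{13}\right)\right) = 18 + 0 \left(1 - 5\right) \frac{2}{13} = 18 + 0 \left(-4\right) \frac{2}{13} = 18 + 0 \cdot \frac{2}{13} = 18 + 0 = 18$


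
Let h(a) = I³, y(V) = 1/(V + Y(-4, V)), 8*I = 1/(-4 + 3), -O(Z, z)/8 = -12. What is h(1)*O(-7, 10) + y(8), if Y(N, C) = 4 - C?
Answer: 1/16 ≈ 0.062500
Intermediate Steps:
O(Z, z) = 96 (O(Z, z) = -8*(-12) = 96)
I = -⅛ (I = 1/(8*(-4 + 3)) = (⅛)/(-1) = (⅛)*(-1) = -⅛ ≈ -0.12500)
y(V) = ¼ (y(V) = 1/(V + (4 - V)) = 1/4 = ¼)
h(a) = -1/512 (h(a) = (-⅛)³ = -1/512)
h(1)*O(-7, 10) + y(8) = -1/512*96 + ¼ = -3/16 + ¼ = 1/16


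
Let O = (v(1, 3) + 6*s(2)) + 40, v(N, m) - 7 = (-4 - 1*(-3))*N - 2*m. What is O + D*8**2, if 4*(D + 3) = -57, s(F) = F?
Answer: -1052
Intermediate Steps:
D = -69/4 (D = -3 + (1/4)*(-57) = -3 - 57/4 = -69/4 ≈ -17.250)
v(N, m) = 7 - N - 2*m (v(N, m) = 7 + ((-4 - 1*(-3))*N - 2*m) = 7 + ((-4 + 3)*N - 2*m) = 7 + (-N - 2*m) = 7 - N - 2*m)
O = 52 (O = ((7 - 1*1 - 2*3) + 6*2) + 40 = ((7 - 1 - 6) + 12) + 40 = (0 + 12) + 40 = 12 + 40 = 52)
O + D*8**2 = 52 - 69/4*8**2 = 52 - 69/4*64 = 52 - 1104 = -1052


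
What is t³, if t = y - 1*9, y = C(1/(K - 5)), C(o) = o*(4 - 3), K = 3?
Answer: -6859/8 ≈ -857.38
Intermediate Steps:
C(o) = o (C(o) = o*1 = o)
y = -½ (y = 1/(3 - 5) = 1/(-2) = -½ ≈ -0.50000)
t = -19/2 (t = -½ - 1*9 = -½ - 9 = -19/2 ≈ -9.5000)
t³ = (-19/2)³ = -6859/8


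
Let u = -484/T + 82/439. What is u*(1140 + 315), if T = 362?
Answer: -132981180/79459 ≈ -1673.6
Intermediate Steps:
u = -91396/79459 (u = -484/362 + 82/439 = -484*1/362 + 82*(1/439) = -242/181 + 82/439 = -91396/79459 ≈ -1.1502)
u*(1140 + 315) = -91396*(1140 + 315)/79459 = -91396/79459*1455 = -132981180/79459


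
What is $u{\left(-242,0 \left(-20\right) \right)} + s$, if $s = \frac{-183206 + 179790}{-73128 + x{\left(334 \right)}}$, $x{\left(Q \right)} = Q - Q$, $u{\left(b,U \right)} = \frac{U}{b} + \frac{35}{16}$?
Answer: $\frac{326767}{146256} \approx 2.2342$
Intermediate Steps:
$u{\left(b,U \right)} = \frac{35}{16} + \frac{U}{b}$ ($u{\left(b,U \right)} = \frac{U}{b} + 35 \cdot \frac{1}{16} = \frac{U}{b} + \frac{35}{16} = \frac{35}{16} + \frac{U}{b}$)
$x{\left(Q \right)} = 0$
$s = \frac{427}{9141}$ ($s = \frac{-183206 + 179790}{-73128 + 0} = - \frac{3416}{-73128} = \left(-3416\right) \left(- \frac{1}{73128}\right) = \frac{427}{9141} \approx 0.046713$)
$u{\left(-242,0 \left(-20\right) \right)} + s = \left(\frac{35}{16} + \frac{0 \left(-20\right)}{-242}\right) + \frac{427}{9141} = \left(\frac{35}{16} + 0 \left(- \frac{1}{242}\right)\right) + \frac{427}{9141} = \left(\frac{35}{16} + 0\right) + \frac{427}{9141} = \frac{35}{16} + \frac{427}{9141} = \frac{326767}{146256}$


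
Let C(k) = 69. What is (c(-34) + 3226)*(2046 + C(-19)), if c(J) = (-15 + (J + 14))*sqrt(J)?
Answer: 6822990 - 74025*I*sqrt(34) ≈ 6.823e+6 - 4.3164e+5*I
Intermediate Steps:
c(J) = sqrt(J)*(-1 + J) (c(J) = (-15 + (14 + J))*sqrt(J) = (-1 + J)*sqrt(J) = sqrt(J)*(-1 + J))
(c(-34) + 3226)*(2046 + C(-19)) = (sqrt(-34)*(-1 - 34) + 3226)*(2046 + 69) = ((I*sqrt(34))*(-35) + 3226)*2115 = (-35*I*sqrt(34) + 3226)*2115 = (3226 - 35*I*sqrt(34))*2115 = 6822990 - 74025*I*sqrt(34)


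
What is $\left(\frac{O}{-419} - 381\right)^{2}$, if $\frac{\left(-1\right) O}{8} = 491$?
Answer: $\frac{24245915521}{175561} \approx 1.3811 \cdot 10^{5}$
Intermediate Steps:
$O = -3928$ ($O = \left(-8\right) 491 = -3928$)
$\left(\frac{O}{-419} - 381\right)^{2} = \left(- \frac{3928}{-419} - 381\right)^{2} = \left(\left(-3928\right) \left(- \frac{1}{419}\right) - 381\right)^{2} = \left(\frac{3928}{419} - 381\right)^{2} = \left(- \frac{155711}{419}\right)^{2} = \frac{24245915521}{175561}$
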